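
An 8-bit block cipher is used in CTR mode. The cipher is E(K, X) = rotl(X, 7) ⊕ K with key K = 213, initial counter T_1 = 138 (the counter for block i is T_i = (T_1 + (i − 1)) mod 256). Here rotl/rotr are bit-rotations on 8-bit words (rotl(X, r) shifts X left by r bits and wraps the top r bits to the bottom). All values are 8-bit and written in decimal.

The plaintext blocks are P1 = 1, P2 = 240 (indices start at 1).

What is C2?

C2 = 224

CTR encryption: S_i = E(K, T_i) where T_i is the counter for block i; C_i = P_i ⊕ S_i.
C1: T = 138, S = E(K, T) = 144; 1 ⊕ 144 = 145.
C2: T = 139, S = E(K, T) = 16; 240 ⊕ 16 = 224.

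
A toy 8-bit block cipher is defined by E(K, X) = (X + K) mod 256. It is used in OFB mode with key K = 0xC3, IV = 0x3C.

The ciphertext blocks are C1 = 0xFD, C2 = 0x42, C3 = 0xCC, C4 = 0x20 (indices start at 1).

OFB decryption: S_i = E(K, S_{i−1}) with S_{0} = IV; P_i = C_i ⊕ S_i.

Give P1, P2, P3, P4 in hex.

P1: S = E(K, 0x3C) = 0xFF; 0xFD ⊕ 0xFF = 0x02.
P2: S = E(K, 0xFF) = 0xC2; 0x42 ⊕ 0xC2 = 0x80.
P3: S = E(K, 0xC2) = 0x85; 0xCC ⊕ 0x85 = 0x49.
P4: S = E(K, 0x85) = 0x48; 0x20 ⊕ 0x48 = 0x68.

P1 = 0x02, P2 = 0x80, P3 = 0x49, P4 = 0x68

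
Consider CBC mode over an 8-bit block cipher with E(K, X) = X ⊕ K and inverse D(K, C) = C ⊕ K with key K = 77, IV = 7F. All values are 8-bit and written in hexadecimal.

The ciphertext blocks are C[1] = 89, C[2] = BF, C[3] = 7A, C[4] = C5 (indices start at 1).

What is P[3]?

P[3] = B2

CBC decryption: P_i = D(K, C_i) ⊕ C_{i−1}, with C_{0} = IV.
P[3]: D(K, 7A) = 0D; 0D ⊕ BF = B2.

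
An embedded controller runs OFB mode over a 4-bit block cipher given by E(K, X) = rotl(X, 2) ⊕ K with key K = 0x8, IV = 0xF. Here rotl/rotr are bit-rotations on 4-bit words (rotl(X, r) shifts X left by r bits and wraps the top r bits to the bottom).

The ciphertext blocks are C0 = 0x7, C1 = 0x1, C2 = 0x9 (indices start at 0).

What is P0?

OFB decryption: S_i = E(K, S_{i−1}) with S_{−1} = IV; P_i = C_i ⊕ S_i.
P0: S = E(K, 0xF) = 0x7; 0x7 ⊕ 0x7 = 0x0.

P0 = 0x0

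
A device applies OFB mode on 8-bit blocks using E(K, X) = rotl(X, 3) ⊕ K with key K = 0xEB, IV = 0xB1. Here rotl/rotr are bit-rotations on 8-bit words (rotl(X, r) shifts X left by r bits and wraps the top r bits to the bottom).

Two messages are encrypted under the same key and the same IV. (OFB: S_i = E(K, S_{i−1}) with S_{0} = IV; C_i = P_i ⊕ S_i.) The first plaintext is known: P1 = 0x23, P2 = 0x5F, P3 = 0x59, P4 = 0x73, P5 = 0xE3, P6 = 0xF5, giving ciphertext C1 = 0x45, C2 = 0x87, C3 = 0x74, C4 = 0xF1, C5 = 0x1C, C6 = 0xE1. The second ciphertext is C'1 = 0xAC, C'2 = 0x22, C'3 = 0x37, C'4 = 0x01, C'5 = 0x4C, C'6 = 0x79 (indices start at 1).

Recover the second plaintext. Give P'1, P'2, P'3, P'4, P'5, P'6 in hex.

P'1 = 0xCA, P'2 = 0xFA, P'3 = 0x1A, P'4 = 0x83, P'5 = 0xB3, P'6 = 0x6D

In OFB with a reused IV, both messages share the same keystream S_i, so C_i ⊕ C'_i = P_i ⊕ P'_i and thus P'_i = P_i ⊕ C_i ⊕ C'_i.
P'1: 0x23 ⊕ 0x45 ⊕ 0xAC = 0xCA.
P'2: 0x5F ⊕ 0x87 ⊕ 0x22 = 0xFA.
P'3: 0x59 ⊕ 0x74 ⊕ 0x37 = 0x1A.
P'4: 0x73 ⊕ 0xF1 ⊕ 0x01 = 0x83.
P'5: 0xE3 ⊕ 0x1C ⊕ 0x4C = 0xB3.
P'6: 0xF5 ⊕ 0xE1 ⊕ 0x79 = 0x6D.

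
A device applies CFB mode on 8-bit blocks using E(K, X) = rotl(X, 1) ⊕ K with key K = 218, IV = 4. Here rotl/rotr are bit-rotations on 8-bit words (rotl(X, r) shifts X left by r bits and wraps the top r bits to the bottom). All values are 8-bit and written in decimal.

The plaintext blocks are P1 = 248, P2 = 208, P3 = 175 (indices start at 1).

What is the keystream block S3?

102

CFB encryption: C_i = P_i ⊕ E(K, C_{i−1}), with C_{0} = IV.
C1: E(K, 4) = 210; 248 ⊕ 210 = 42.
C2: E(K, 42) = 142; 208 ⊕ 142 = 94.
C3: E(K, 94) = 102; 175 ⊕ 102 = 201.
So S3 = 102.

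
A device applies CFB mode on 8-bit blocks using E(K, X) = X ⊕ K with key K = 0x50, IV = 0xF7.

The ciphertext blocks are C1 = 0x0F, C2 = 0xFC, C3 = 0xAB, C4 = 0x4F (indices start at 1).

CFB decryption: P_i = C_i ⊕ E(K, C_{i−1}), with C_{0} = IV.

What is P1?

P1 = 0xA8

P1: E(K, 0xF7) = 0xA7; 0x0F ⊕ 0xA7 = 0xA8.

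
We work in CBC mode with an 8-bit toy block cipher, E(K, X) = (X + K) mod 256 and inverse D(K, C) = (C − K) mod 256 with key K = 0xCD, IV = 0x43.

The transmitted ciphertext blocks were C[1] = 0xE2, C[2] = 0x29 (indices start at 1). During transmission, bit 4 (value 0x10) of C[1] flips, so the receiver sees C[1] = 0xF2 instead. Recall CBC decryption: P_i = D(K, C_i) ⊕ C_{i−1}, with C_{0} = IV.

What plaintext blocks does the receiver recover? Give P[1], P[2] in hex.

P[1] = 0x66, P[2] = 0xAE

Only C[1] changed, to 0xF2. In CBC, a change in C_i garbles P_i and flips the same bit in P_{i+1}. Decrypting the received ciphertext:
P[1]: D(K, 0xF2) = 0x25; 0x25 ⊕ 0x43 = 0x66.
P[2]: D(K, 0x29) = 0x5C; 0x5C ⊕ 0xF2 = 0xAE.
Blocks that differ from the original plaintext: P[1], P[2].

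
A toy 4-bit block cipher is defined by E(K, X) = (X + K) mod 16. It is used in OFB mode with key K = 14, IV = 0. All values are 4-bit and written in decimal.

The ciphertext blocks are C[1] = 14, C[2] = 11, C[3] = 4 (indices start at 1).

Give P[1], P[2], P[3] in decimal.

OFB decryption: S_i = E(K, S_{i−1}) with S_{0} = IV; P_i = C_i ⊕ S_i.
P[1]: S = E(K, 0) = 14; 14 ⊕ 14 = 0.
P[2]: S = E(K, 14) = 12; 11 ⊕ 12 = 7.
P[3]: S = E(K, 12) = 10; 4 ⊕ 10 = 14.

P[1] = 0, P[2] = 7, P[3] = 14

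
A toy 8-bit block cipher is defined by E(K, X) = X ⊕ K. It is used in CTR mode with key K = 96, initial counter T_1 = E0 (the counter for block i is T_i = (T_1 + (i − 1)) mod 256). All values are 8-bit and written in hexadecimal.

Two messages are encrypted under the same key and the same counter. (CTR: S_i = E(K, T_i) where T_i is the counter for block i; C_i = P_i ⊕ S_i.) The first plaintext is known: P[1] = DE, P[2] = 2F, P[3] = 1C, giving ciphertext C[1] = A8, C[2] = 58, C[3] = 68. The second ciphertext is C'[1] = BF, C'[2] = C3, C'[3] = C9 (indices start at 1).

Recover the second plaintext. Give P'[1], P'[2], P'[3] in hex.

P'[1] = C9, P'[2] = B4, P'[3] = BD

In CTR with a reused counter, both messages share the same keystream S_i, so C_i ⊕ C'_i = P_i ⊕ P'_i and thus P'_i = P_i ⊕ C_i ⊕ C'_i.
P'[1]: DE ⊕ A8 ⊕ BF = C9.
P'[2]: 2F ⊕ 58 ⊕ C3 = B4.
P'[3]: 1C ⊕ 68 ⊕ C9 = BD.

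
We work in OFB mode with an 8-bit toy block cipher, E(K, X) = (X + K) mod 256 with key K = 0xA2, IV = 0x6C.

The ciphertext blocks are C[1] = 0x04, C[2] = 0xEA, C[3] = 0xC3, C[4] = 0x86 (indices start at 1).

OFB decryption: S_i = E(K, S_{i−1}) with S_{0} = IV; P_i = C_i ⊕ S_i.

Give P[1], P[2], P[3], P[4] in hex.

P[1] = 0x0A, P[2] = 0x5A, P[3] = 0x91, P[4] = 0x72

P[1]: S = E(K, 0x6C) = 0x0E; 0x04 ⊕ 0x0E = 0x0A.
P[2]: S = E(K, 0x0E) = 0xB0; 0xEA ⊕ 0xB0 = 0x5A.
P[3]: S = E(K, 0xB0) = 0x52; 0xC3 ⊕ 0x52 = 0x91.
P[4]: S = E(K, 0x52) = 0xF4; 0x86 ⊕ 0xF4 = 0x72.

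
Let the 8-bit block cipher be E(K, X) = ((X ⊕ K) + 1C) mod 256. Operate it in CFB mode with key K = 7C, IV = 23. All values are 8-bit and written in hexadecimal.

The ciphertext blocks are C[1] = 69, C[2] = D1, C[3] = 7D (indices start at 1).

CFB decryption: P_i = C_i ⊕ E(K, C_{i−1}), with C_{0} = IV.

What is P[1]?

P[1]: E(K, 23) = 7B; 69 ⊕ 7B = 12.

P[1] = 12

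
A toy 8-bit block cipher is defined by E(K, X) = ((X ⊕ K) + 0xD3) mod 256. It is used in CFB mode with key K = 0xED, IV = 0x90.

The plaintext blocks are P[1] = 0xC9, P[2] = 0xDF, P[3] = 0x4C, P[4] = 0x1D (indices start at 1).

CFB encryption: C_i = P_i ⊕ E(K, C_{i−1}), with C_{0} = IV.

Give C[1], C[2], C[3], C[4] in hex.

C[1] = 0x99, C[2] = 0x98, C[3] = 0x04, C[4] = 0xA1

C[1]: E(K, 0x90) = 0x50; 0xC9 ⊕ 0x50 = 0x99.
C[2]: E(K, 0x99) = 0x47; 0xDF ⊕ 0x47 = 0x98.
C[3]: E(K, 0x98) = 0x48; 0x4C ⊕ 0x48 = 0x04.
C[4]: E(K, 0x04) = 0xBC; 0x1D ⊕ 0xBC = 0xA1.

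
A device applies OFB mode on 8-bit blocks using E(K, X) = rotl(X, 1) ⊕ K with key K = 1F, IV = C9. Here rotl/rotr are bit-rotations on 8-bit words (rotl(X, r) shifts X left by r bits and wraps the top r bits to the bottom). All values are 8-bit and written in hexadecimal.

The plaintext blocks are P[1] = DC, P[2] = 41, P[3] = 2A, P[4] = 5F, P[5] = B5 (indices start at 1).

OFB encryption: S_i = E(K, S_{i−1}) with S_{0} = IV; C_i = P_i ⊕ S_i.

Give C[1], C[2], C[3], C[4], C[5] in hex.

C[1]: S = E(K, C9) = 8C; DC ⊕ 8C = 50.
C[2]: S = E(K, 8C) = 06; 41 ⊕ 06 = 47.
C[3]: S = E(K, 06) = 13; 2A ⊕ 13 = 39.
C[4]: S = E(K, 13) = 39; 5F ⊕ 39 = 66.
C[5]: S = E(K, 39) = 6D; B5 ⊕ 6D = D8.

C[1] = 50, C[2] = 47, C[3] = 39, C[4] = 66, C[5] = D8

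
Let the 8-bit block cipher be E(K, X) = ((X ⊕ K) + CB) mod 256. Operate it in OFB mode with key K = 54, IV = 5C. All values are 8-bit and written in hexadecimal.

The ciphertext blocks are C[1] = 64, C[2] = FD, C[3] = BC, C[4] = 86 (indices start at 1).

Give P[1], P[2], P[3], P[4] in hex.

P[1] = B7, P[2] = AF, P[3] = 6D, P[4] = D6

OFB decryption: S_i = E(K, S_{i−1}) with S_{0} = IV; P_i = C_i ⊕ S_i.
P[1]: S = E(K, 5C) = D3; 64 ⊕ D3 = B7.
P[2]: S = E(K, D3) = 52; FD ⊕ 52 = AF.
P[3]: S = E(K, 52) = D1; BC ⊕ D1 = 6D.
P[4]: S = E(K, D1) = 50; 86 ⊕ 50 = D6.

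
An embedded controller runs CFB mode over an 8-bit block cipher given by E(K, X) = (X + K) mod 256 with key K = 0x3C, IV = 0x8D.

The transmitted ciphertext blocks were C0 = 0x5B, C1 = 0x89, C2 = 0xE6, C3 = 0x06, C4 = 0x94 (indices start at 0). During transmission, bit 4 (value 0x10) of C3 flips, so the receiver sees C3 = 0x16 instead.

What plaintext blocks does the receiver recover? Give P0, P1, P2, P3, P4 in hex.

CFB decryption: P_i = C_i ⊕ E(K, C_{i−1}), with C_{−1} = IV.
Only C3 changed, to 0x16. In CFB, a change in C_i flips the same bit in P_i and garbles P_{i+1}. Decrypting the received ciphertext:
P0: E(K, 0x8D) = 0xC9; 0x5B ⊕ 0xC9 = 0x92.
P1: E(K, 0x5B) = 0x97; 0x89 ⊕ 0x97 = 0x1E.
P2: E(K, 0x89) = 0xC5; 0xE6 ⊕ 0xC5 = 0x23.
P3: E(K, 0xE6) = 0x22; 0x16 ⊕ 0x22 = 0x34.
P4: E(K, 0x16) = 0x52; 0x94 ⊕ 0x52 = 0xC6.
Blocks that differ from the original plaintext: P3, P4.

P0 = 0x92, P1 = 0x1E, P2 = 0x23, P3 = 0x34, P4 = 0xC6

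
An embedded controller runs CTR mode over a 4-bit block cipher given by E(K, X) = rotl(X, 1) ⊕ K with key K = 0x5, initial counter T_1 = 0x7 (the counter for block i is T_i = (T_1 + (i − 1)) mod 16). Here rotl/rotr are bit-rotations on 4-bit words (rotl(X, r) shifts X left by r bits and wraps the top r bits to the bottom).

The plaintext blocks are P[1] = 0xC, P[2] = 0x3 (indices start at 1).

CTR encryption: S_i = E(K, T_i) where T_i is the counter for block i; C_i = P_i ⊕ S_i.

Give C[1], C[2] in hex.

C[1] = 0x7, C[2] = 0x7

C[1]: T = 0x7, S = E(K, T) = 0xB; 0xC ⊕ 0xB = 0x7.
C[2]: T = 0x8, S = E(K, T) = 0x4; 0x3 ⊕ 0x4 = 0x7.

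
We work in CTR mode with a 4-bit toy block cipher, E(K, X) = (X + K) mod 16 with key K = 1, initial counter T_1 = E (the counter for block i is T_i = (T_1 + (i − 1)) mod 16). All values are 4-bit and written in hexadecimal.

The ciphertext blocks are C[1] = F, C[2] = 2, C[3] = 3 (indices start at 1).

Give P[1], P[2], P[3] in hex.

P[1] = 0, P[2] = 2, P[3] = 2

CTR decryption: S_i = E(K, T_i) where T_i is the counter for block i; P_i = C_i ⊕ S_i.
P[1]: T = E, S = E(K, T) = F; F ⊕ F = 0.
P[2]: T = F, S = E(K, T) = 0; 2 ⊕ 0 = 2.
P[3]: T = 0, S = E(K, T) = 1; 3 ⊕ 1 = 2.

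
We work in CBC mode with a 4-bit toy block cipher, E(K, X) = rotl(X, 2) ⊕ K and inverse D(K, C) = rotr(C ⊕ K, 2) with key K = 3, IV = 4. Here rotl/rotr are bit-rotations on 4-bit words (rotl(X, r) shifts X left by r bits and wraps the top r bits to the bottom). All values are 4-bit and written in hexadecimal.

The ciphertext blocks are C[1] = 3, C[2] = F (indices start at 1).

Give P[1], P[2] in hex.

P[1] = 4, P[2] = 0

CBC decryption: P_i = D(K, C_i) ⊕ C_{i−1}, with C_{0} = IV.
P[1]: D(K, 3) = 0; 0 ⊕ 4 = 4.
P[2]: D(K, F) = 3; 3 ⊕ 3 = 0.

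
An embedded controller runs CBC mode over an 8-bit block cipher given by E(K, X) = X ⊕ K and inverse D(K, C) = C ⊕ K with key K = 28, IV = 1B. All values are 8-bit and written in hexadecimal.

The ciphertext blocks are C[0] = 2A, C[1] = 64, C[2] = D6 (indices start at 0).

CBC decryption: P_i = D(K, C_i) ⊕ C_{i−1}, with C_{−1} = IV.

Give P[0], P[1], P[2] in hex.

P[0] = 19, P[1] = 66, P[2] = 9A

P[0]: D(K, 2A) = 02; 02 ⊕ 1B = 19.
P[1]: D(K, 64) = 4C; 4C ⊕ 2A = 66.
P[2]: D(K, D6) = FE; FE ⊕ 64 = 9A.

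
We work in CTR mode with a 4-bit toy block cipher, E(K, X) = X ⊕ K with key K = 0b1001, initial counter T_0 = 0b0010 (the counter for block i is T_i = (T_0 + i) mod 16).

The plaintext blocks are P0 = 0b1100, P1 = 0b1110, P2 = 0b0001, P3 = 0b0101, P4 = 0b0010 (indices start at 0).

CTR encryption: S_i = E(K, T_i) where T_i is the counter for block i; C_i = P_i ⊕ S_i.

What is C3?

C3 = 0b1001

C0: T = 0b0010, S = E(K, T) = 0b1011; 0b1100 ⊕ 0b1011 = 0b0111.
C1: T = 0b0011, S = E(K, T) = 0b1010; 0b1110 ⊕ 0b1010 = 0b0100.
C2: T = 0b0100, S = E(K, T) = 0b1101; 0b0001 ⊕ 0b1101 = 0b1100.
C3: T = 0b0101, S = E(K, T) = 0b1100; 0b0101 ⊕ 0b1100 = 0b1001.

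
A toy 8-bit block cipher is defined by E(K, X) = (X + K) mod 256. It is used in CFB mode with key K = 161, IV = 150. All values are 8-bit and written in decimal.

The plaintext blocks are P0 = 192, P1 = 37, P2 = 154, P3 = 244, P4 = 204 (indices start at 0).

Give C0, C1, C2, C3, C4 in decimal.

CFB encryption: C_i = P_i ⊕ E(K, C_{i−1}), with C_{−1} = IV.
C0: E(K, 150) = 55; 192 ⊕ 55 = 247.
C1: E(K, 247) = 152; 37 ⊕ 152 = 189.
C2: E(K, 189) = 94; 154 ⊕ 94 = 196.
C3: E(K, 196) = 101; 244 ⊕ 101 = 145.
C4: E(K, 145) = 50; 204 ⊕ 50 = 254.

C0 = 247, C1 = 189, C2 = 196, C3 = 145, C4 = 254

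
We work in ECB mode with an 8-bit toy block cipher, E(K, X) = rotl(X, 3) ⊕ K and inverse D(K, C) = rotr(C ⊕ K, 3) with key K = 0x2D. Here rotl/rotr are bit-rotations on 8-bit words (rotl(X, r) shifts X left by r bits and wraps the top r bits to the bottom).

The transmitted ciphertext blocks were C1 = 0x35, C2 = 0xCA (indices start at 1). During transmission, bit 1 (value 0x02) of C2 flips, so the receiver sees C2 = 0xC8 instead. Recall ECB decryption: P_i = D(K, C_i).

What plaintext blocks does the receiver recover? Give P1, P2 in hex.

P1 = 0x03, P2 = 0xBC

Only C2 changed, to 0xC8. In ECB, a change in C_i affects only P_i. Decrypting the received ciphertext:
P1: D(K, 0x35) = 0x03.
P2: D(K, 0xC8) = 0xBC.
Blocks that differ from the original plaintext: P2.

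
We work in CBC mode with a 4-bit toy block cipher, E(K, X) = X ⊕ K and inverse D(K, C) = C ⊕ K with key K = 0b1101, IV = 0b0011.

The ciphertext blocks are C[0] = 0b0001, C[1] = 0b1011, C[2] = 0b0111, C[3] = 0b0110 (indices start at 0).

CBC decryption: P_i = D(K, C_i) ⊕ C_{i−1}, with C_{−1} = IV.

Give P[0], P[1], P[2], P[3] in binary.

P[0] = 0b1111, P[1] = 0b0111, P[2] = 0b0001, P[3] = 0b1100

P[0]: D(K, 0b0001) = 0b1100; 0b1100 ⊕ 0b0011 = 0b1111.
P[1]: D(K, 0b1011) = 0b0110; 0b0110 ⊕ 0b0001 = 0b0111.
P[2]: D(K, 0b0111) = 0b1010; 0b1010 ⊕ 0b1011 = 0b0001.
P[3]: D(K, 0b0110) = 0b1011; 0b1011 ⊕ 0b0111 = 0b1100.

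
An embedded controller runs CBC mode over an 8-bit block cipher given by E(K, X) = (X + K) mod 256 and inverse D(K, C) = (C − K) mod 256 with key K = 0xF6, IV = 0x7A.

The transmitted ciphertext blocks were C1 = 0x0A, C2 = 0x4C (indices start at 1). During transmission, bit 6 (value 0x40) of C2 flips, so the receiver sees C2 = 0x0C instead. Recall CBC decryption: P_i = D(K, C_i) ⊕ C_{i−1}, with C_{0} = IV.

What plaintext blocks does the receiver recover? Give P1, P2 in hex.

Only C2 changed, to 0x0C. In CBC, a change in C_i garbles P_i and flips the same bit in P_{i+1}. Decrypting the received ciphertext:
P1: D(K, 0x0A) = 0x14; 0x14 ⊕ 0x7A = 0x6E.
P2: D(K, 0x0C) = 0x16; 0x16 ⊕ 0x0A = 0x1C.
Blocks that differ from the original plaintext: P2.

P1 = 0x6E, P2 = 0x1C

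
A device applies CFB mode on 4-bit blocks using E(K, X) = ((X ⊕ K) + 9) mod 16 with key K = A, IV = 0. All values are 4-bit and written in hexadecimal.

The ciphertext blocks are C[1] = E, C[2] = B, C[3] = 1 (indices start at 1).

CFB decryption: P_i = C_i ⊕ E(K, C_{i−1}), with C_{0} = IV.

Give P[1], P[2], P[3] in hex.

P[1] = D, P[2] = 6, P[3] = B

P[1]: E(K, 0) = 3; E ⊕ 3 = D.
P[2]: E(K, E) = D; B ⊕ D = 6.
P[3]: E(K, B) = A; 1 ⊕ A = B.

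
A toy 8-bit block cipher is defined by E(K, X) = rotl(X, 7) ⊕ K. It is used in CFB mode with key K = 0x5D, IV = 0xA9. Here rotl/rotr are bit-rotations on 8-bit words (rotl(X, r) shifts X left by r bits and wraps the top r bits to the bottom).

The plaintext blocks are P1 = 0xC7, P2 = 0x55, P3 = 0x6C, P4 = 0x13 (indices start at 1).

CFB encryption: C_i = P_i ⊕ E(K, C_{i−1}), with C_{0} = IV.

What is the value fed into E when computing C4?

C1: E(K, 0xA9) = 0x89; 0xC7 ⊕ 0x89 = 0x4E.
C2: E(K, 0x4E) = 0x7A; 0x55 ⊕ 0x7A = 0x2F.
C3: E(K, 0x2F) = 0xCA; 0x6C ⊕ 0xCA = 0xA6.
C4: E(K, 0xA6) = 0x0E; 0x13 ⊕ 0x0E = 0x1D.
So the input to E for block 4 is 0xA6.

0xA6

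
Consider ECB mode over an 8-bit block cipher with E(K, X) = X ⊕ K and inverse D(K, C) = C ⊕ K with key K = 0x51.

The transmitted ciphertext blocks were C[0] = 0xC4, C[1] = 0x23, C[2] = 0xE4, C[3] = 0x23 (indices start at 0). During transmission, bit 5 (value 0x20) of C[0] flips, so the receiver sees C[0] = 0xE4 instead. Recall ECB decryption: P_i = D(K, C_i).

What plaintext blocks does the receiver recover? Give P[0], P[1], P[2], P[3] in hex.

Only C[0] changed, to 0xE4. In ECB, a change in C_i affects only P_i. Decrypting the received ciphertext:
P[0]: D(K, 0xE4) = 0xB5.
P[1]: D(K, 0x23) = 0x72.
P[2]: D(K, 0xE4) = 0xB5.
P[3]: D(K, 0x23) = 0x72.
Blocks that differ from the original plaintext: P[0].

P[0] = 0xB5, P[1] = 0x72, P[2] = 0xB5, P[3] = 0x72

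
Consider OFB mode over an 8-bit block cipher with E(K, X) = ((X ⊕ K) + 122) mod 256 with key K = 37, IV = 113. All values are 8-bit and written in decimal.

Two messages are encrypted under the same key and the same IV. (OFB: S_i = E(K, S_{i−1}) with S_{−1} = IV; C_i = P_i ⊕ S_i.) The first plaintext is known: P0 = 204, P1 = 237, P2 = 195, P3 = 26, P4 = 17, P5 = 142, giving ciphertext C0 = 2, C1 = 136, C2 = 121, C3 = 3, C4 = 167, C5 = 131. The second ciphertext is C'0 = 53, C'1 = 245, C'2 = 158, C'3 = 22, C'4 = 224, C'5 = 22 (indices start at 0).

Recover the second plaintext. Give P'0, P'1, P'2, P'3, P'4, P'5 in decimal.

P'0 = 251, P'1 = 144, P'2 = 36, P'3 = 15, P'4 = 86, P'5 = 27

In OFB with a reused IV, both messages share the same keystream S_i, so C_i ⊕ C'_i = P_i ⊕ P'_i and thus P'_i = P_i ⊕ C_i ⊕ C'_i.
P'0: 204 ⊕ 2 ⊕ 53 = 251.
P'1: 237 ⊕ 136 ⊕ 245 = 144.
P'2: 195 ⊕ 121 ⊕ 158 = 36.
P'3: 26 ⊕ 3 ⊕ 22 = 15.
P'4: 17 ⊕ 167 ⊕ 224 = 86.
P'5: 142 ⊕ 131 ⊕ 22 = 27.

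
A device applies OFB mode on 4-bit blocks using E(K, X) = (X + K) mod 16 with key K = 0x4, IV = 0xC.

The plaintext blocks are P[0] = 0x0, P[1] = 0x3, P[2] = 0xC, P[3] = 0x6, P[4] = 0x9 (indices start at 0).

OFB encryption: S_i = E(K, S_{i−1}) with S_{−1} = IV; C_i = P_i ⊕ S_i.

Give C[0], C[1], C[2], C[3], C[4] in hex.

C[0] = 0x0, C[1] = 0x7, C[2] = 0x4, C[3] = 0xA, C[4] = 0x9

C[0]: S = E(K, 0xC) = 0x0; 0x0 ⊕ 0x0 = 0x0.
C[1]: S = E(K, 0x0) = 0x4; 0x3 ⊕ 0x4 = 0x7.
C[2]: S = E(K, 0x4) = 0x8; 0xC ⊕ 0x8 = 0x4.
C[3]: S = E(K, 0x8) = 0xC; 0x6 ⊕ 0xC = 0xA.
C[4]: S = E(K, 0xC) = 0x0; 0x9 ⊕ 0x0 = 0x9.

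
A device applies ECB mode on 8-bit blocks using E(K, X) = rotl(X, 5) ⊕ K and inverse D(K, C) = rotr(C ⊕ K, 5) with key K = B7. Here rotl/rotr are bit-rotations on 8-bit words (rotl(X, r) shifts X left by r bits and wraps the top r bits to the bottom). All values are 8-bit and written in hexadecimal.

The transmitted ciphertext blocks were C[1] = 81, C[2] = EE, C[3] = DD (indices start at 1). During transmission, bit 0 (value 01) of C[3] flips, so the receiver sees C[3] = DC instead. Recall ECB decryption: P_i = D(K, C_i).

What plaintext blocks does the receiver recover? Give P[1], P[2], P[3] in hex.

Only C[3] changed, to DC. In ECB, a change in C_i affects only P_i. Decrypting the received ciphertext:
P[1]: D(K, 81) = B1.
P[2]: D(K, EE) = CA.
P[3]: D(K, DC) = 5B.
Blocks that differ from the original plaintext: P[3].

P[1] = B1, P[2] = CA, P[3] = 5B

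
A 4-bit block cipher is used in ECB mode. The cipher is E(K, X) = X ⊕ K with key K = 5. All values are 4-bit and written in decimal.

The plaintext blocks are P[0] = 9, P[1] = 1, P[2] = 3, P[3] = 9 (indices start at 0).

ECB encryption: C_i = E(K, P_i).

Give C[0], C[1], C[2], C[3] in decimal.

C[0] = 12, C[1] = 4, C[2] = 6, C[3] = 12

C[0]: E(K, 9) = 12.
C[1]: E(K, 1) = 4.
C[2]: E(K, 3) = 6.
C[3]: E(K, 9) = 12.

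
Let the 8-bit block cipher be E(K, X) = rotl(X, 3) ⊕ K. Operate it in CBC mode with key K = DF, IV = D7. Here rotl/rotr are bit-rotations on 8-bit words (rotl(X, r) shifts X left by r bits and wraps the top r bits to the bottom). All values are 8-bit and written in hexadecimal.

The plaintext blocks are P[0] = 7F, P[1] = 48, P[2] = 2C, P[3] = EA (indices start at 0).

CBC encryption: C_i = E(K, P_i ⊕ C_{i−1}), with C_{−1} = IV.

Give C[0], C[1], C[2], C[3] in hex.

C[0] = 9A, C[1] = 49, C[2] = F4, C[3] = 2F

C[0]: P[0] ⊕ D7 = A8; E(K, A8) = 9A.
C[1]: P[1] ⊕ 9A = D2; E(K, D2) = 49.
C[2]: P[2] ⊕ 49 = 65; E(K, 65) = F4.
C[3]: P[3] ⊕ F4 = 1E; E(K, 1E) = 2F.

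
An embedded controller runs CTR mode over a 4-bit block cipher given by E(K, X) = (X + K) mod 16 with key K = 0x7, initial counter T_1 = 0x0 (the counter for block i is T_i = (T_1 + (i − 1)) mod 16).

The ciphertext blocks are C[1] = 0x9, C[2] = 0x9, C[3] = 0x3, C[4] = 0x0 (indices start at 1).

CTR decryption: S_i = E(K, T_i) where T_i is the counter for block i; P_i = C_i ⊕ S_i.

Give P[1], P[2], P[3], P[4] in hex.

P[1]: T = 0x0, S = E(K, T) = 0x7; 0x9 ⊕ 0x7 = 0xE.
P[2]: T = 0x1, S = E(K, T) = 0x8; 0x9 ⊕ 0x8 = 0x1.
P[3]: T = 0x2, S = E(K, T) = 0x9; 0x3 ⊕ 0x9 = 0xA.
P[4]: T = 0x3, S = E(K, T) = 0xA; 0x0 ⊕ 0xA = 0xA.

P[1] = 0xE, P[2] = 0x1, P[3] = 0xA, P[4] = 0xA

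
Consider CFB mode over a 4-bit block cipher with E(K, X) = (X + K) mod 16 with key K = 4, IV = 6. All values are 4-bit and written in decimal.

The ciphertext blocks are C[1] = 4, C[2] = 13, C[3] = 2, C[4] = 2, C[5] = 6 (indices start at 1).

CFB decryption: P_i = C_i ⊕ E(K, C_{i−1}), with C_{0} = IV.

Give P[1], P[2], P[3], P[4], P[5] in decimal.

P[1]: E(K, 6) = 10; 4 ⊕ 10 = 14.
P[2]: E(K, 4) = 8; 13 ⊕ 8 = 5.
P[3]: E(K, 13) = 1; 2 ⊕ 1 = 3.
P[4]: E(K, 2) = 6; 2 ⊕ 6 = 4.
P[5]: E(K, 2) = 6; 6 ⊕ 6 = 0.

P[1] = 14, P[2] = 5, P[3] = 3, P[4] = 4, P[5] = 0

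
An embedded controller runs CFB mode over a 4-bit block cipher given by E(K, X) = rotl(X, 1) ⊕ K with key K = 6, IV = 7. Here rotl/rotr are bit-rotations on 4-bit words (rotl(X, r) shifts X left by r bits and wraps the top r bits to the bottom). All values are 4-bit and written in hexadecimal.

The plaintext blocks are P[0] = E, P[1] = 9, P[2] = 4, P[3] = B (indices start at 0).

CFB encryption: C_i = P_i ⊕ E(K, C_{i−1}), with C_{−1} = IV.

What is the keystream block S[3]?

E

C[0]: E(K, 7) = 8; E ⊕ 8 = 6.
C[1]: E(K, 6) = A; 9 ⊕ A = 3.
C[2]: E(K, 3) = 0; 4 ⊕ 0 = 4.
C[3]: E(K, 4) = E; B ⊕ E = 5.
So S[3] = E.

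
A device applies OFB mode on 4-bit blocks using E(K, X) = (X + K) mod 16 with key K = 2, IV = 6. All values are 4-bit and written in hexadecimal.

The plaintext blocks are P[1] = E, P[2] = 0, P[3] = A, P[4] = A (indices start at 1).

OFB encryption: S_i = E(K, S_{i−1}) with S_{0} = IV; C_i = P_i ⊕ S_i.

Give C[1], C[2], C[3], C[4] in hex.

C[1] = 6, C[2] = A, C[3] = 6, C[4] = 4

C[1]: S = E(K, 6) = 8; E ⊕ 8 = 6.
C[2]: S = E(K, 8) = A; 0 ⊕ A = A.
C[3]: S = E(K, A) = C; A ⊕ C = 6.
C[4]: S = E(K, C) = E; A ⊕ E = 4.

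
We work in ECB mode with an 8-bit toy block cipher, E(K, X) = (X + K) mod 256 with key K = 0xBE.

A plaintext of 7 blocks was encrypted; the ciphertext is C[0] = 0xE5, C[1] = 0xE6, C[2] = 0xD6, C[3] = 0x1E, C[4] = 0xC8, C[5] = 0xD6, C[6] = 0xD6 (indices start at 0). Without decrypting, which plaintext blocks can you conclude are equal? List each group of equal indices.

ECB encrypts each block independently with the same key, so equal ciphertext blocks imply equal plaintext blocks.
C[2] = C[5] = C[6] = 0xD6, so P[2] = P[5] = P[6].

P[2] = P[5] = P[6]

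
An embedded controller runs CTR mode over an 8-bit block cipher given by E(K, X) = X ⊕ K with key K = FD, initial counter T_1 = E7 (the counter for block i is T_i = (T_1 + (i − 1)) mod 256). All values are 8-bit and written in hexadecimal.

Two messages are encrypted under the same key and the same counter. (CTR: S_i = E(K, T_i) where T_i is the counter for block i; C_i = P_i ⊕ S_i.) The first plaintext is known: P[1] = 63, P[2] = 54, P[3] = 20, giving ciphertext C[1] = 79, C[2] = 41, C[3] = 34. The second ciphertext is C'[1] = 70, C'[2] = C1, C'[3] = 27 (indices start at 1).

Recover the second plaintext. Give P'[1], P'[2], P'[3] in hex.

In CTR with a reused counter, both messages share the same keystream S_i, so C_i ⊕ C'_i = P_i ⊕ P'_i and thus P'_i = P_i ⊕ C_i ⊕ C'_i.
P'[1]: 63 ⊕ 79 ⊕ 70 = 6A.
P'[2]: 54 ⊕ 41 ⊕ C1 = D4.
P'[3]: 20 ⊕ 34 ⊕ 27 = 33.

P'[1] = 6A, P'[2] = D4, P'[3] = 33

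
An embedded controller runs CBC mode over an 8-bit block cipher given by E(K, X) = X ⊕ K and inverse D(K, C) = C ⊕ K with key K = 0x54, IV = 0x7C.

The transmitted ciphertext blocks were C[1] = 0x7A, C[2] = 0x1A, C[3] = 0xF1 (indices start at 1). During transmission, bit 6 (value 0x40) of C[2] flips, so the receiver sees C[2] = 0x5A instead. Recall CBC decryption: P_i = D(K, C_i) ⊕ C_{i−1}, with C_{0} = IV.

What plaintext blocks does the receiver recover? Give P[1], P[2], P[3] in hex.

Only C[2] changed, to 0x5A. In CBC, a change in C_i garbles P_i and flips the same bit in P_{i+1}. Decrypting the received ciphertext:
P[1]: D(K, 0x7A) = 0x2E; 0x2E ⊕ 0x7C = 0x52.
P[2]: D(K, 0x5A) = 0x0E; 0x0E ⊕ 0x7A = 0x74.
P[3]: D(K, 0xF1) = 0xA5; 0xA5 ⊕ 0x5A = 0xFF.
Blocks that differ from the original plaintext: P[2], P[3].

P[1] = 0x52, P[2] = 0x74, P[3] = 0xFF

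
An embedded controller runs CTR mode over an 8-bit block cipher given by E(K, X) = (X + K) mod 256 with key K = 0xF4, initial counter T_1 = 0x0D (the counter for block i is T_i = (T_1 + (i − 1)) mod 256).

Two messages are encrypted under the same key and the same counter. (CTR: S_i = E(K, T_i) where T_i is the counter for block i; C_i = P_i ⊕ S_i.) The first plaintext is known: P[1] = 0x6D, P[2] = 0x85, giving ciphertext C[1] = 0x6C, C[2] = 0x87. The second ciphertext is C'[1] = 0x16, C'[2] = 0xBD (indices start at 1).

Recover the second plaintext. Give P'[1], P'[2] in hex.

In CTR with a reused counter, both messages share the same keystream S_i, so C_i ⊕ C'_i = P_i ⊕ P'_i and thus P'_i = P_i ⊕ C_i ⊕ C'_i.
P'[1]: 0x6D ⊕ 0x6C ⊕ 0x16 = 0x17.
P'[2]: 0x85 ⊕ 0x87 ⊕ 0xBD = 0xBF.

P'[1] = 0x17, P'[2] = 0xBF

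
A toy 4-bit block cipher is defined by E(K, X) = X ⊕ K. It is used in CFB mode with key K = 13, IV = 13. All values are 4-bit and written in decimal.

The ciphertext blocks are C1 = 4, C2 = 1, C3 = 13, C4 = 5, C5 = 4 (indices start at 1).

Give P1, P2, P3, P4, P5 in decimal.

P1 = 4, P2 = 8, P3 = 1, P4 = 5, P5 = 12

CFB decryption: P_i = C_i ⊕ E(K, C_{i−1}), with C_{0} = IV.
P1: E(K, 13) = 0; 4 ⊕ 0 = 4.
P2: E(K, 4) = 9; 1 ⊕ 9 = 8.
P3: E(K, 1) = 12; 13 ⊕ 12 = 1.
P4: E(K, 13) = 0; 5 ⊕ 0 = 5.
P5: E(K, 5) = 8; 4 ⊕ 8 = 12.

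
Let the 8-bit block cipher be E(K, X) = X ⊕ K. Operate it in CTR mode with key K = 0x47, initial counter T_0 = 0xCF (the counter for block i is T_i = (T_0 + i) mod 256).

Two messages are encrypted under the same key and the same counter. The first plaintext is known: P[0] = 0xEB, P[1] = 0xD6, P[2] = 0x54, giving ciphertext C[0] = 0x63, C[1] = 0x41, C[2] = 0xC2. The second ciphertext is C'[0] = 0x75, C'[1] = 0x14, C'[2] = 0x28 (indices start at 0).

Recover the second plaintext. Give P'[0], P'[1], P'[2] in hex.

P'[0] = 0xFD, P'[1] = 0x83, P'[2] = 0xBE

In CTR with a reused counter, both messages share the same keystream S_i, so C_i ⊕ C'_i = P_i ⊕ P'_i and thus P'_i = P_i ⊕ C_i ⊕ C'_i.
P'[0]: 0xEB ⊕ 0x63 ⊕ 0x75 = 0xFD.
P'[1]: 0xD6 ⊕ 0x41 ⊕ 0x14 = 0x83.
P'[2]: 0x54 ⊕ 0xC2 ⊕ 0x28 = 0xBE.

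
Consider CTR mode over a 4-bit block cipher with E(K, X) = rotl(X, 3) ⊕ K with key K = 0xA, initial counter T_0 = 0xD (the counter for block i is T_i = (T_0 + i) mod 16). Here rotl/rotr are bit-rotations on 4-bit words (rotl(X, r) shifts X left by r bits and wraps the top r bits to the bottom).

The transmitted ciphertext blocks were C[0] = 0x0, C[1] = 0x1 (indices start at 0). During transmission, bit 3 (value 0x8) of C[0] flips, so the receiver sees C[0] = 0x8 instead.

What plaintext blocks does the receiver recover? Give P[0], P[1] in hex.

CTR decryption: S_i = E(K, T_i) where T_i is the counter for block i; P_i = C_i ⊕ S_i.
Only C[0] changed, to 0x8. In CTR, a change in C_i flips the same bit in P_i only; the keystream is unaffected. Decrypting the received ciphertext:
P[0]: T = 0xD, S = E(K, T) = 0x4; 0x8 ⊕ 0x4 = 0xC.
P[1]: T = 0xE, S = E(K, T) = 0xD; 0x1 ⊕ 0xD = 0xC.
Blocks that differ from the original plaintext: P[0].

P[0] = 0xC, P[1] = 0xC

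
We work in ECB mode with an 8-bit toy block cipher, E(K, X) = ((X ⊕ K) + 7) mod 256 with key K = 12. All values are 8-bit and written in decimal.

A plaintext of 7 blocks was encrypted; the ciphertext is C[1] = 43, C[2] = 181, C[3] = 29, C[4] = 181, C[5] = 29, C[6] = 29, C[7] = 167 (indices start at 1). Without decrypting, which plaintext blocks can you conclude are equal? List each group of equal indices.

P[2] = P[4]; P[3] = P[5] = P[6]

ECB encrypts each block independently with the same key, so equal ciphertext blocks imply equal plaintext blocks.
C[2] = C[4] = 181, so P[2] = P[4].
C[3] = C[5] = C[6] = 29, so P[3] = P[5] = P[6].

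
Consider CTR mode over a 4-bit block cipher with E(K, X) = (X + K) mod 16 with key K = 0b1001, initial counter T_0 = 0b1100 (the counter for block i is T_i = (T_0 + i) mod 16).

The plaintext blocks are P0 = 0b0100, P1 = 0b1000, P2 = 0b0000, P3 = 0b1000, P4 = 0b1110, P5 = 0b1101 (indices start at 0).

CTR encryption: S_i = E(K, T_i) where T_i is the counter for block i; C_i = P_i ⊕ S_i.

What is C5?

C5 = 0b0111

C0: T = 0b1100, S = E(K, T) = 0b0101; 0b0100 ⊕ 0b0101 = 0b0001.
C1: T = 0b1101, S = E(K, T) = 0b0110; 0b1000 ⊕ 0b0110 = 0b1110.
C2: T = 0b1110, S = E(K, T) = 0b0111; 0b0000 ⊕ 0b0111 = 0b0111.
C3: T = 0b1111, S = E(K, T) = 0b1000; 0b1000 ⊕ 0b1000 = 0b0000.
C4: T = 0b0000, S = E(K, T) = 0b1001; 0b1110 ⊕ 0b1001 = 0b0111.
C5: T = 0b0001, S = E(K, T) = 0b1010; 0b1101 ⊕ 0b1010 = 0b0111.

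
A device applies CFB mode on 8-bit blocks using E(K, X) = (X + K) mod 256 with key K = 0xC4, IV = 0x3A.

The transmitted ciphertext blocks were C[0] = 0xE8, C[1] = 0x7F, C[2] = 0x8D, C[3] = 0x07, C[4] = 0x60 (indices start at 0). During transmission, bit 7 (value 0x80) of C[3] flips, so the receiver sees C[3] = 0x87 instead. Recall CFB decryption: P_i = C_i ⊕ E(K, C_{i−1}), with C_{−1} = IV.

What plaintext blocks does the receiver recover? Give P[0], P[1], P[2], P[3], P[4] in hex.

Only C[3] changed, to 0x87. In CFB, a change in C_i flips the same bit in P_i and garbles P_{i+1}. Decrypting the received ciphertext:
P[0]: E(K, 0x3A) = 0xFE; 0xE8 ⊕ 0xFE = 0x16.
P[1]: E(K, 0xE8) = 0xAC; 0x7F ⊕ 0xAC = 0xD3.
P[2]: E(K, 0x7F) = 0x43; 0x8D ⊕ 0x43 = 0xCE.
P[3]: E(K, 0x8D) = 0x51; 0x87 ⊕ 0x51 = 0xD6.
P[4]: E(K, 0x87) = 0x4B; 0x60 ⊕ 0x4B = 0x2B.
Blocks that differ from the original plaintext: P[3], P[4].

P[0] = 0x16, P[1] = 0xD3, P[2] = 0xCE, P[3] = 0xD6, P[4] = 0x2B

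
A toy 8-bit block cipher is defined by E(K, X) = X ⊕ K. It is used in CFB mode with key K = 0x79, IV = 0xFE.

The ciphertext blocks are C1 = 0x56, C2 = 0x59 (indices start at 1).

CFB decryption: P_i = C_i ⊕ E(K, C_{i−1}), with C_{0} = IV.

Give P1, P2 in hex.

P1: E(K, 0xFE) = 0x87; 0x56 ⊕ 0x87 = 0xD1.
P2: E(K, 0x56) = 0x2F; 0x59 ⊕ 0x2F = 0x76.

P1 = 0xD1, P2 = 0x76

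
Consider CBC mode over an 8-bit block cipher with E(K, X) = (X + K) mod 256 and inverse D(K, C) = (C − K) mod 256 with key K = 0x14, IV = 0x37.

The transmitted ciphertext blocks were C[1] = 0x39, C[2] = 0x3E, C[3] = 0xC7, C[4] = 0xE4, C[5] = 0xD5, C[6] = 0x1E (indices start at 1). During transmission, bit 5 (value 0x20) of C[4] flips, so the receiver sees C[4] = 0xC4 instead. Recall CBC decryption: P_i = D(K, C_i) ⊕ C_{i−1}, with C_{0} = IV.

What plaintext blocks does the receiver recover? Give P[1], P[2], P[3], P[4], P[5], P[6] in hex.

P[1] = 0x12, P[2] = 0x13, P[3] = 0x8D, P[4] = 0x77, P[5] = 0x05, P[6] = 0xDF

Only C[4] changed, to 0xC4. In CBC, a change in C_i garbles P_i and flips the same bit in P_{i+1}. Decrypting the received ciphertext:
P[1]: D(K, 0x39) = 0x25; 0x25 ⊕ 0x37 = 0x12.
P[2]: D(K, 0x3E) = 0x2A; 0x2A ⊕ 0x39 = 0x13.
P[3]: D(K, 0xC7) = 0xB3; 0xB3 ⊕ 0x3E = 0x8D.
P[4]: D(K, 0xC4) = 0xB0; 0xB0 ⊕ 0xC7 = 0x77.
P[5]: D(K, 0xD5) = 0xC1; 0xC1 ⊕ 0xC4 = 0x05.
P[6]: D(K, 0x1E) = 0x0A; 0x0A ⊕ 0xD5 = 0xDF.
Blocks that differ from the original plaintext: P[4], P[5].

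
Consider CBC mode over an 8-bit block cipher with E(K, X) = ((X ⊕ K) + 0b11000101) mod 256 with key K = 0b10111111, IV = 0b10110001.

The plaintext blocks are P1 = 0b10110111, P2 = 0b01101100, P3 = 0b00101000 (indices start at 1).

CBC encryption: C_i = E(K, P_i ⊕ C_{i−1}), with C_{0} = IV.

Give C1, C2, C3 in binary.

C1 = 0b01111110, C2 = 0b01110010, C3 = 0b10101010

C1: P1 ⊕ 0b10110001 = 0b00000110; E(K, 0b00000110) = 0b01111110.
C2: P2 ⊕ 0b01111110 = 0b00010010; E(K, 0b00010010) = 0b01110010.
C3: P3 ⊕ 0b01110010 = 0b01011010; E(K, 0b01011010) = 0b10101010.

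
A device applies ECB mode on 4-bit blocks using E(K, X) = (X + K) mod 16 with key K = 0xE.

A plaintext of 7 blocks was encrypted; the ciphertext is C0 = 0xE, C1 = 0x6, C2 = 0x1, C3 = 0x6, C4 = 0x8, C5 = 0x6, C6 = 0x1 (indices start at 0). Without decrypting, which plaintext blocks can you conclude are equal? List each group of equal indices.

ECB encrypts each block independently with the same key, so equal ciphertext blocks imply equal plaintext blocks.
C1 = C3 = C5 = 0x6, so P1 = P3 = P5.
C2 = C6 = 0x1, so P2 = P6.

P1 = P3 = P5; P2 = P6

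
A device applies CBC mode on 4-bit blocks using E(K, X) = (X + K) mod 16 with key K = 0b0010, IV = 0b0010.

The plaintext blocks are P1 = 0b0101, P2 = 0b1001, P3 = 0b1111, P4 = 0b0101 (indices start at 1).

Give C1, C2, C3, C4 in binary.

C1 = 0b1001, C2 = 0b0010, C3 = 0b1111, C4 = 0b1100

CBC encryption: C_i = E(K, P_i ⊕ C_{i−1}), with C_{0} = IV.
C1: P1 ⊕ 0b0010 = 0b0111; E(K, 0b0111) = 0b1001.
C2: P2 ⊕ 0b1001 = 0b0000; E(K, 0b0000) = 0b0010.
C3: P3 ⊕ 0b0010 = 0b1101; E(K, 0b1101) = 0b1111.
C4: P4 ⊕ 0b1111 = 0b1010; E(K, 0b1010) = 0b1100.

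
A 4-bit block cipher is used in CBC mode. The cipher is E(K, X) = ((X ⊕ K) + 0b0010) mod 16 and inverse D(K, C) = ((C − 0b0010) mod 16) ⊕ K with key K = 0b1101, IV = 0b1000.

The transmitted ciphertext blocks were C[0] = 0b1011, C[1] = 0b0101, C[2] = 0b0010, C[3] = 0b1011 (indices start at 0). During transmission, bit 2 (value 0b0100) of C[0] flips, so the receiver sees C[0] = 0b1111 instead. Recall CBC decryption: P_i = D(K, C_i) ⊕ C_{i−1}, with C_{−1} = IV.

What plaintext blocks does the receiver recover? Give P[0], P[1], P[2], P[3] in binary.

P[0] = 0b1000, P[1] = 0b0001, P[2] = 0b1000, P[3] = 0b0110

Only C[0] changed, to 0b1111. In CBC, a change in C_i garbles P_i and flips the same bit in P_{i+1}. Decrypting the received ciphertext:
P[0]: D(K, 0b1111) = 0b0000; 0b0000 ⊕ 0b1000 = 0b1000.
P[1]: D(K, 0b0101) = 0b1110; 0b1110 ⊕ 0b1111 = 0b0001.
P[2]: D(K, 0b0010) = 0b1101; 0b1101 ⊕ 0b0101 = 0b1000.
P[3]: D(K, 0b1011) = 0b0100; 0b0100 ⊕ 0b0010 = 0b0110.
Blocks that differ from the original plaintext: P[0], P[1].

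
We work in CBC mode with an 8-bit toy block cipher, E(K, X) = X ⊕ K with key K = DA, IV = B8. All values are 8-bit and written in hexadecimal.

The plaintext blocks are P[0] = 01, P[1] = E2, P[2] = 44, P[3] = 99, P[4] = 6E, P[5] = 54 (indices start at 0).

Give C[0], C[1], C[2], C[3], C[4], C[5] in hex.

C[0] = 63, C[1] = 5B, C[2] = C5, C[3] = 86, C[4] = 32, C[5] = BC

CBC encryption: C_i = E(K, P_i ⊕ C_{i−1}), with C_{−1} = IV.
C[0]: P[0] ⊕ B8 = B9; E(K, B9) = 63.
C[1]: P[1] ⊕ 63 = 81; E(K, 81) = 5B.
C[2]: P[2] ⊕ 5B = 1F; E(K, 1F) = C5.
C[3]: P[3] ⊕ C5 = 5C; E(K, 5C) = 86.
C[4]: P[4] ⊕ 86 = E8; E(K, E8) = 32.
C[5]: P[5] ⊕ 32 = 66; E(K, 66) = BC.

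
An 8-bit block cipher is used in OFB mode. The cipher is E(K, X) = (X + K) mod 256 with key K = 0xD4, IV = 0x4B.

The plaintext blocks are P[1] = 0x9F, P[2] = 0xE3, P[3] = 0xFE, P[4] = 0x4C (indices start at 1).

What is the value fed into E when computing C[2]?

OFB encryption: S_i = E(K, S_{i−1}) with S_{0} = IV; C_i = P_i ⊕ S_i.
C[1]: S = E(K, 0x4B) = 0x1F; 0x9F ⊕ 0x1F = 0x80.
C[2]: S = E(K, 0x1F) = 0xF3; 0xE3 ⊕ 0xF3 = 0x10.
So the input to E for block [2] is 0x1F.

0x1F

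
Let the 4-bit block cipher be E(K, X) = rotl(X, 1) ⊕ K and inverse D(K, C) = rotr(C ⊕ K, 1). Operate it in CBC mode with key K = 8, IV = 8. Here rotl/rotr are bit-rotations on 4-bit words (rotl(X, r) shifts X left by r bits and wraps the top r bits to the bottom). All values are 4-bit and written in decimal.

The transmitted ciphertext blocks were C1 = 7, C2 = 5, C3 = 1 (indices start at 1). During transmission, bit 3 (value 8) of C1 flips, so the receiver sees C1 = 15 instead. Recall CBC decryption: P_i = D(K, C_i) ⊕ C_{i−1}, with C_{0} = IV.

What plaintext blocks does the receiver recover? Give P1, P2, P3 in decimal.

P1 = 3, P2 = 1, P3 = 9

Only C1 changed, to 15. In CBC, a change in C_i garbles P_i and flips the same bit in P_{i+1}. Decrypting the received ciphertext:
P1: D(K, 15) = 11; 11 ⊕ 8 = 3.
P2: D(K, 5) = 14; 14 ⊕ 15 = 1.
P3: D(K, 1) = 12; 12 ⊕ 5 = 9.
Blocks that differ from the original plaintext: P1, P2.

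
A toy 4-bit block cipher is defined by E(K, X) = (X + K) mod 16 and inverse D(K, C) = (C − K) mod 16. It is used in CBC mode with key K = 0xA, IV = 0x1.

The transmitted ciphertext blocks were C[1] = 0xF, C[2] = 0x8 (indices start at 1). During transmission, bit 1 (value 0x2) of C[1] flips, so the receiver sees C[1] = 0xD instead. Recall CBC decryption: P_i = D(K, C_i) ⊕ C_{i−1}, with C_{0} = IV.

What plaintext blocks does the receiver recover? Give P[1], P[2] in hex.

Only C[1] changed, to 0xD. In CBC, a change in C_i garbles P_i and flips the same bit in P_{i+1}. Decrypting the received ciphertext:
P[1]: D(K, 0xD) = 0x3; 0x3 ⊕ 0x1 = 0x2.
P[2]: D(K, 0x8) = 0xE; 0xE ⊕ 0xD = 0x3.
Blocks that differ from the original plaintext: P[1], P[2].

P[1] = 0x2, P[2] = 0x3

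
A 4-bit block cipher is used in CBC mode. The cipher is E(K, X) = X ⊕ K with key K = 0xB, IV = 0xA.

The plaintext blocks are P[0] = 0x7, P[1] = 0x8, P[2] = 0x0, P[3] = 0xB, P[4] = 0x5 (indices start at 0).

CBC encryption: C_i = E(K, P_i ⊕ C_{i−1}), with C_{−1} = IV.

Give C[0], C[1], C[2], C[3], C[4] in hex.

C[0] = 0x6, C[1] = 0x5, C[2] = 0xE, C[3] = 0xE, C[4] = 0x0

C[0]: P[0] ⊕ 0xA = 0xD; E(K, 0xD) = 0x6.
C[1]: P[1] ⊕ 0x6 = 0xE; E(K, 0xE) = 0x5.
C[2]: P[2] ⊕ 0x5 = 0x5; E(K, 0x5) = 0xE.
C[3]: P[3] ⊕ 0xE = 0x5; E(K, 0x5) = 0xE.
C[4]: P[4] ⊕ 0xE = 0xB; E(K, 0xB) = 0x0.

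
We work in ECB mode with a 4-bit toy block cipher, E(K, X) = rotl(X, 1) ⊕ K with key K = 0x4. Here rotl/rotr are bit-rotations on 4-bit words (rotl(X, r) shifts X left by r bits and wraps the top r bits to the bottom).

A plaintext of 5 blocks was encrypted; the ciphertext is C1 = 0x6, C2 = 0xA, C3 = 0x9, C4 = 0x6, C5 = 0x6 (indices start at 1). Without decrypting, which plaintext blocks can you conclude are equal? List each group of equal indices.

ECB encrypts each block independently with the same key, so equal ciphertext blocks imply equal plaintext blocks.
C1 = C4 = C5 = 0x6, so P1 = P4 = P5.

P1 = P4 = P5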